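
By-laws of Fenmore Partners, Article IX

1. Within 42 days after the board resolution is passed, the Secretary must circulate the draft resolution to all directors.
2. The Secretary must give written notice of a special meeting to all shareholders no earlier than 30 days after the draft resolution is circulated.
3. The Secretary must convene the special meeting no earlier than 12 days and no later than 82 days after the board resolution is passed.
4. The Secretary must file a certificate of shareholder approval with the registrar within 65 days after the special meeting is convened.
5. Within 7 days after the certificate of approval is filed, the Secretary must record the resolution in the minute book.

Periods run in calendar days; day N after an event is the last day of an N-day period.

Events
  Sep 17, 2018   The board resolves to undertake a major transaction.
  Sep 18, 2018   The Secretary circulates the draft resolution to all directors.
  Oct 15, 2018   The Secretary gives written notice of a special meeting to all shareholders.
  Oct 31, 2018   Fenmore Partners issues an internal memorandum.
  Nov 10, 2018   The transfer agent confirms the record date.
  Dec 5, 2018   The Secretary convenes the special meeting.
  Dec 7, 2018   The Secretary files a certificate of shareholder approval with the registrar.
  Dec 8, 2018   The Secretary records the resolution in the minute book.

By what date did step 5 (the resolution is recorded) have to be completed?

Dec 14, 2018

Step 5 runs from Dec 7, 2018, when the certificate of approval is filed. 7 days after Dec 7, 2018 is Dec 14, 2018.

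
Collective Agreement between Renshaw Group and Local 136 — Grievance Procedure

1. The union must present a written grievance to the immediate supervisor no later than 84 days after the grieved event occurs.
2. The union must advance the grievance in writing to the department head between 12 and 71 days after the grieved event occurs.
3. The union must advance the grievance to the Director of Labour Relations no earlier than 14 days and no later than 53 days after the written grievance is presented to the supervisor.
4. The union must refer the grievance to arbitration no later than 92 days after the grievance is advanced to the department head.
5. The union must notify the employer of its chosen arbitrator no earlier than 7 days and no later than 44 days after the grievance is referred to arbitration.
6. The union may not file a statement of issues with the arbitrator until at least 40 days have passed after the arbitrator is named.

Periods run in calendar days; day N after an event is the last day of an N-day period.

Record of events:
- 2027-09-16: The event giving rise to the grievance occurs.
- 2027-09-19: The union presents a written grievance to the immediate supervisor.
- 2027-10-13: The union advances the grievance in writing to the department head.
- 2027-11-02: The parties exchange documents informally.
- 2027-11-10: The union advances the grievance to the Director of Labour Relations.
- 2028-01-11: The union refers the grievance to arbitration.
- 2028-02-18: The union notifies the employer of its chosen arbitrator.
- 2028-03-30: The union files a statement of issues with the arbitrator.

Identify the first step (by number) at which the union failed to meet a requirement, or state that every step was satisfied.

None — every step was satisfied

Step 1 — counting 84 days from 2027-09-16 (when the grieved event occurs) gives a deadline of 2027-12-09; done 2027-09-19 — timely.
Step 2 — 12 and 71 days from 2027-09-16 (when the grieved event occurs) are 2027-09-28 and 2027-11-26 respectively; done 2027-10-13, which is between those dates.
Step 3 — 14 and 53 days from 2027-09-19 (when the written grievance is presented to the supervisor) are 2027-10-03 and 2027-11-11 respectively; 2027-11-10 falls inside that range.
Step 4 — counting 92 days from 2027-10-13 (when the grievance is advanced to the department head) gives a deadline of 2028-01-13; done 2028-01-11 — timely.
Step 5 — 7 and 44 days from 2028-01-11 (when the grievance is referred to arbitration) are 2028-01-18 and 2028-02-24 respectively; 2028-02-18 falls inside that range.
Step 6 — must wait 40 days from 2028-02-18 (when the arbitrator is named), so not before 2028-03-29; 2028-03-30 is on or after that date.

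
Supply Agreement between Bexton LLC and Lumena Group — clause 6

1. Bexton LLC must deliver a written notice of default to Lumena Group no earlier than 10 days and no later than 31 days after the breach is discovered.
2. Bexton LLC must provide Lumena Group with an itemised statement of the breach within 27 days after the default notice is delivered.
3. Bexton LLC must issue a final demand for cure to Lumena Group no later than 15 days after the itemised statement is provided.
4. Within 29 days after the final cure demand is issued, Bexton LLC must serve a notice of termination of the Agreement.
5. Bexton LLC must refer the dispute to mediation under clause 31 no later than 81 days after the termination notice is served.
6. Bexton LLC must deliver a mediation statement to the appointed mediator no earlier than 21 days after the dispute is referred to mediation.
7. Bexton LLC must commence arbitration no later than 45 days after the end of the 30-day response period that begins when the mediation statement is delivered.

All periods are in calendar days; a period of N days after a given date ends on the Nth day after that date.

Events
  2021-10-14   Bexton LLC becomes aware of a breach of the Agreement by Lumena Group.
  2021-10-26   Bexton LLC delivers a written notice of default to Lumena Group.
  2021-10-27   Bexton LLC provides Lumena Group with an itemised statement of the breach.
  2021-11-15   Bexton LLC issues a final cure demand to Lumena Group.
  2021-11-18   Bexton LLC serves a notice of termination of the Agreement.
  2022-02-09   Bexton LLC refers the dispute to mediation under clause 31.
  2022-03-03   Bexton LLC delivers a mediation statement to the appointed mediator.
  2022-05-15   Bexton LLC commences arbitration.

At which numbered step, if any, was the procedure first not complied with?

Step 3

(1) the permitted window runs from 2021-10-14 + 10 = 2021-10-24 to 2021-10-14 + 31 = 2021-11-14; done 2021-10-26, which is between those dates.
(2) due by 2021-10-26 + 27 days = 2021-11-22; 2021-10-27 is within that limit.
(3) due by 2021-10-27 + 15 days = 2021-11-11; done 2021-11-15 — 4 days late.
No need to go further; step 3 was not satisfied.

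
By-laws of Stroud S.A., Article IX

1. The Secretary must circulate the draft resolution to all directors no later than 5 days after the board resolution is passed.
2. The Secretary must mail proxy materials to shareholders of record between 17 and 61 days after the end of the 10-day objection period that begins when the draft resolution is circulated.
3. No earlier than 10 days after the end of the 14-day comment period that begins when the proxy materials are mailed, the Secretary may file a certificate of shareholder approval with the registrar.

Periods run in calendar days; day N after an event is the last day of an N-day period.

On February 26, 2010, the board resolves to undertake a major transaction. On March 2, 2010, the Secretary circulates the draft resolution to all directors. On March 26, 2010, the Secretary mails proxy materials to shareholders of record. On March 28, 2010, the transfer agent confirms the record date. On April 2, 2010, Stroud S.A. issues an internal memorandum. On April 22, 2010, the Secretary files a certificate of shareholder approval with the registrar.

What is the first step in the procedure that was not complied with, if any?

(1) due by February 26, 2010 + 5 days = March 3, 2010; completed March 2, 2010, before the deadline.
(2) the permitted window runs from March 12, 2010 + 17 = March 29, 2010 to March 12, 2010 + 61 = May 12, 2010; March 26, 2010 is 3 days too early.

Step 2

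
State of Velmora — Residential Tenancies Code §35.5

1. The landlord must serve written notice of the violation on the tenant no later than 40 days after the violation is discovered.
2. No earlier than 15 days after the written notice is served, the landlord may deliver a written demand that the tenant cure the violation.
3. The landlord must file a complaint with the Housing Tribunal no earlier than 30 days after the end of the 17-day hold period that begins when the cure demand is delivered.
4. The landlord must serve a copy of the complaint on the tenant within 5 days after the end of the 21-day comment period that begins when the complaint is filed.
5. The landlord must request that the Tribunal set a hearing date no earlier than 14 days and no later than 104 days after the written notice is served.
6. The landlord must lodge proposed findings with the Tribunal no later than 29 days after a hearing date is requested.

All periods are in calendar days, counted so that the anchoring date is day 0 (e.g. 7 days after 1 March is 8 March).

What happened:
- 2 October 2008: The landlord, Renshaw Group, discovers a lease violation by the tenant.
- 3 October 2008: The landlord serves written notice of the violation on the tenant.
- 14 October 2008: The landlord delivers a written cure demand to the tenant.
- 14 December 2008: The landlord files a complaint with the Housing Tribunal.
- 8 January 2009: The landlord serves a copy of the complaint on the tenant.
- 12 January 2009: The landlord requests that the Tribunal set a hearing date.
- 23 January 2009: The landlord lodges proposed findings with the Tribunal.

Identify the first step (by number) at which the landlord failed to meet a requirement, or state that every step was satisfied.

Step 1: 40 days after 2 October 2008 (when the violation is discovered) is 11 November 2008; 3 October 2008 is within that limit.
Step 2: the earliest permitted date is 15 days after 3 October 2008 (when the written notice is served), i.e. 18 October 2008; done 14 October 2008 — 4 days too early.
No need to go further; step 2 was not satisfied.

Step 2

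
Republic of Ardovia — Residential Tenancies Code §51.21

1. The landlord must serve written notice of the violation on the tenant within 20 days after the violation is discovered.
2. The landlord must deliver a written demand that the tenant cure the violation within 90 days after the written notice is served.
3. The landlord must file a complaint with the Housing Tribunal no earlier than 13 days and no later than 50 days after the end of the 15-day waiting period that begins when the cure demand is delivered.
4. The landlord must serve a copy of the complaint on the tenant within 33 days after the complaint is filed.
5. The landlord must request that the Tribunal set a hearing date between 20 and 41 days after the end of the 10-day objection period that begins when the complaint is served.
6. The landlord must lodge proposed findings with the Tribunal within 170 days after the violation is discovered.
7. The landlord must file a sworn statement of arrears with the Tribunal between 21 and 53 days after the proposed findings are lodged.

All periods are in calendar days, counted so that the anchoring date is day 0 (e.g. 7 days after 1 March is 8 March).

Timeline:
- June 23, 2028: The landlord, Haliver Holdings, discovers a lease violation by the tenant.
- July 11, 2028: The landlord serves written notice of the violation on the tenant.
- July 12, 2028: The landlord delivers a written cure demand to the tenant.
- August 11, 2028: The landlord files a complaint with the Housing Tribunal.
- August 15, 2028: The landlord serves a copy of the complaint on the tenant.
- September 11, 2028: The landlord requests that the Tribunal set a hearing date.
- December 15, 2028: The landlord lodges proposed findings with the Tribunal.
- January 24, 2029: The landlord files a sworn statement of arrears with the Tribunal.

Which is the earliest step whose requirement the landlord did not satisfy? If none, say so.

(1) due by June 23, 2028 + 20 days = July 13, 2028; done July 11, 2028 — timely.
(2) due by July 11, 2028 + 90 days = October 9, 2028; done July 12, 2028 — timely.
(3) the permitted window runs from July 27, 2028 + 13 = August 9, 2028 to July 27, 2028 + 50 = September 15, 2028; August 11, 2028 falls inside that range.
(4) due by August 11, 2028 + 33 days = September 13, 2028; done August 15, 2028 — timely.
(5) the permitted window runs from August 25, 2028 + 20 = September 14, 2028 to August 25, 2028 + 41 = October 5, 2028; done September 11, 2028 — 3 days before the window opened.

Step 5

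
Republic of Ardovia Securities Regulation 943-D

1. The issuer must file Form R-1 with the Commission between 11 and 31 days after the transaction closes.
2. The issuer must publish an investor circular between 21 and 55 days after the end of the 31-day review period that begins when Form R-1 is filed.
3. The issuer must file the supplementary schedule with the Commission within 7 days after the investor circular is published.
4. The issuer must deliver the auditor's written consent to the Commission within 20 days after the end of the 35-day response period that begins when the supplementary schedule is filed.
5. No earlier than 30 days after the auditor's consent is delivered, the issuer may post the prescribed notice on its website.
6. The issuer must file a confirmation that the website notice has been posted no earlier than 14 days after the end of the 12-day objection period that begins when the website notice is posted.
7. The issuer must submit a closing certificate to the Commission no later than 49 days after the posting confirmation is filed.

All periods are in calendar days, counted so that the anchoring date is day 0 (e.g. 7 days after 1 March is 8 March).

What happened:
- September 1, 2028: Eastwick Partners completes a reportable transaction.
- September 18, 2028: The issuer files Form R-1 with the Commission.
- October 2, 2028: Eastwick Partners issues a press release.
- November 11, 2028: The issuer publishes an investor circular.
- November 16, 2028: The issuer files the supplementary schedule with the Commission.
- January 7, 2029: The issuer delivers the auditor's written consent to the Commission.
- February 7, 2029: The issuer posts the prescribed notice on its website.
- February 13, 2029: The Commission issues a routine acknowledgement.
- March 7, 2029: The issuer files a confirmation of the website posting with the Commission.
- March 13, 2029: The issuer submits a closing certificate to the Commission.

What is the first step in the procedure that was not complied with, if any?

Step 1 — 11 and 31 days from September 1, 2028 (when the transaction closes) are September 12, 2028 and October 2, 2028 respectively; done September 18, 2028, which is between those dates.
Step 2 — 21 and 55 days from October 19, 2028 (end of the 31-day review period, which began when Form R-1 is filed on September 18, 2028) are November 9, 2028 and December 13, 2028 respectively; November 11, 2028 falls inside that range.
Step 3 — counting 7 days from November 11, 2028 (when the investor circular is published) gives a deadline of November 18, 2028; done November 16, 2028 — timely.
Step 4 — counting 20 days from December 21, 2028 (end of the 35-day response period, which began when the supplementary schedule is filed on November 16, 2028) gives a deadline of January 10, 2029; completed January 7, 2029, before the deadline.
Step 5 — must wait 30 days from January 7, 2029 (when the auditor's consent is delivered), so not before February 6, 2029; done February 7, 2029, after the minimum wait.
Step 6 — must wait 14 days from February 19, 2029 (end of the 12-day objection period, which began when the website notice is posted on February 7, 2029), so not before March 5, 2029; done March 7, 2029 — permitted.
Step 7 — counting 49 days from March 7, 2029 (when the posting confirmation is filed) gives a deadline of April 25, 2029; completed March 13, 2029, before the deadline.

None — every step was satisfied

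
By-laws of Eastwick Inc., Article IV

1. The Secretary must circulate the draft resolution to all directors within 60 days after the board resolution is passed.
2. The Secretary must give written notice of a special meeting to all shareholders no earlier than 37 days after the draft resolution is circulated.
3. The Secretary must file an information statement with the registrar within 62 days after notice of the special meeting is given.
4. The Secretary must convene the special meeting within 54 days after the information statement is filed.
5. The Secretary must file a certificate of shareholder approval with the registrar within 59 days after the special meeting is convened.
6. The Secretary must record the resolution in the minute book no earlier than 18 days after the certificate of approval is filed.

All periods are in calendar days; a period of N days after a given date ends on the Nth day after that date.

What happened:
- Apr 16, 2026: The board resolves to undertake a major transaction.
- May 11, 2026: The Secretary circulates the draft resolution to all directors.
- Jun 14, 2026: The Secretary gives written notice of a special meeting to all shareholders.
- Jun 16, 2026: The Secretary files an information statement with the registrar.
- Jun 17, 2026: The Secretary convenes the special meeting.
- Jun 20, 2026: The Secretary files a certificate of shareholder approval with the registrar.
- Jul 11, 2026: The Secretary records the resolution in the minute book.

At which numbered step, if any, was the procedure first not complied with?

Step 2

Step 1: 60 days after Apr 16, 2026 (when the board resolution is passed) is Jun 15, 2026; completed May 11, 2026, before the deadline.
Step 2: the earliest permitted date is 37 days after May 11, 2026 (when the draft resolution is circulated), i.e. Jun 17, 2026; Jun 14, 2026 is 3 days before the earliest permitted date.
Later steps need not be reached.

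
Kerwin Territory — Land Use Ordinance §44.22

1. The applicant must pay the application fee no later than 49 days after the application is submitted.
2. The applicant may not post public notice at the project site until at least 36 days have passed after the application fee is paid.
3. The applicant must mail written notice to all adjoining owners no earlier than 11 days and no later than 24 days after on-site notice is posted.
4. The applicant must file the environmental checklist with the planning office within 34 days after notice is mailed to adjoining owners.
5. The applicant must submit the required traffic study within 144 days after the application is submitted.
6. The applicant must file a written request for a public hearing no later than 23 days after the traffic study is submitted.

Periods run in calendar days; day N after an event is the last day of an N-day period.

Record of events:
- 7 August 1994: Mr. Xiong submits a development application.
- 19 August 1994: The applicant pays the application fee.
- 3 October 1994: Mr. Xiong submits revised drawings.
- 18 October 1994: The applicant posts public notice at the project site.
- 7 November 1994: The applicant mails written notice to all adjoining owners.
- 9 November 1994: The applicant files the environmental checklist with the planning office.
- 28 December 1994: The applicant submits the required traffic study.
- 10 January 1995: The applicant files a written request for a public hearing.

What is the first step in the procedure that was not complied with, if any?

Step 1 — counting 49 days from 7 August 1994 (when the application is submitted) gives a deadline of 25 September 1994; completed 19 August 1994, before the deadline.
Step 2 — must wait 36 days from 19 August 1994 (when the application fee is paid), so not before 24 September 1994; done 18 October 1994, after the minimum wait.
Step 3 — 11 and 24 days from 18 October 1994 (when on-site notice is posted) are 29 October 1994 and 11 November 1994 respectively; 7 November 1994 falls inside that range.
Step 4 — counting 34 days from 7 November 1994 (when notice is mailed to adjoining owners) gives a deadline of 11 December 1994; done 9 November 1994 — timely.
Step 5 — counting 144 days from 7 August 1994 (when the application is submitted) gives a deadline of 29 December 1994; done 28 December 1994 — timely.
Step 6 — counting 23 days from 28 December 1994 (when the traffic study is submitted) gives a deadline of 20 January 1995; 10 January 1995 is within that limit.

None — every step was satisfied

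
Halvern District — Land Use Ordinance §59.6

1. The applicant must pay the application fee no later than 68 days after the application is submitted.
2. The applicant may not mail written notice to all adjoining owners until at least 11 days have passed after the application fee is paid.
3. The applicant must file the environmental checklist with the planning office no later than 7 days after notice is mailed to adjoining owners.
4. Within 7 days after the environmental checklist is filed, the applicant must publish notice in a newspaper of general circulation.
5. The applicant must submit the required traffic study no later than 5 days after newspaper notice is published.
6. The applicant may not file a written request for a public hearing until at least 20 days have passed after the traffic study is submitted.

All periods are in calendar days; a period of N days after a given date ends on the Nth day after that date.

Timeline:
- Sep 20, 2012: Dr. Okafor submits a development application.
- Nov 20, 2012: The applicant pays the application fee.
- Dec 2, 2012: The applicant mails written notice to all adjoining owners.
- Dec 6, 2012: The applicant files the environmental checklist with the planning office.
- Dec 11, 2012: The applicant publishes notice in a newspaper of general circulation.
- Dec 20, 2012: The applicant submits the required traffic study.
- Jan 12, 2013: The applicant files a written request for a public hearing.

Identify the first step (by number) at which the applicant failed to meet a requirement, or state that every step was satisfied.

Step 1 — counting 68 days from Sep 20, 2012 (when the application is submitted) gives a deadline of Nov 27, 2012; Nov 20, 2012 is within that limit.
Step 2 — must wait 11 days from Nov 20, 2012 (when the application fee is paid), so not before Dec 1, 2012; Dec 2, 2012 is on or after that date.
Step 3 — counting 7 days from Dec 2, 2012 (when notice is mailed to adjoining owners) gives a deadline of Dec 9, 2012; Dec 6, 2012 is within that limit.
Step 4 — counting 7 days from Dec 6, 2012 (when the environmental checklist is filed) gives a deadline of Dec 13, 2012; Dec 11, 2012 is within that limit.
Step 5 — counting 5 days from Dec 11, 2012 (when newspaper notice is published) gives a deadline of Dec 16, 2012; not done until Dec 20, 2012, 4 days after the deadline.
The analysis stops there.

Step 5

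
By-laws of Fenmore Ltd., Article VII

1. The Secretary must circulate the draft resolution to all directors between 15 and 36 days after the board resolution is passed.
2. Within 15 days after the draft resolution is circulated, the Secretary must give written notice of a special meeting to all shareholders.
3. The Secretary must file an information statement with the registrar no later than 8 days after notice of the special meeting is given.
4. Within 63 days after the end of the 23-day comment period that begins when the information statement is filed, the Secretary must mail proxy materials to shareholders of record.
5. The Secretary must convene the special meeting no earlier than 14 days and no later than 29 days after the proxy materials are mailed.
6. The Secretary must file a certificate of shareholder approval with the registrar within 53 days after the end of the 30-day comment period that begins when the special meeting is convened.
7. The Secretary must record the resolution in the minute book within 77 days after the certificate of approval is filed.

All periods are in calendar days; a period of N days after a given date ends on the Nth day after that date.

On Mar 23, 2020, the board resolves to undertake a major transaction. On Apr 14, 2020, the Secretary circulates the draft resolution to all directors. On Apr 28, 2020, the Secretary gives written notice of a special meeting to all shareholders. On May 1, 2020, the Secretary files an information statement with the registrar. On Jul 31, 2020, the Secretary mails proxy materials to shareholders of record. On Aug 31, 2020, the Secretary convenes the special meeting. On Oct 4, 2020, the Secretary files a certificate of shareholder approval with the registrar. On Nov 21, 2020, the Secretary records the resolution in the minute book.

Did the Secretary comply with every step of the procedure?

No

(1) the permitted window runs from Mar 23, 2020 + 15 = Apr 7, 2020 to Mar 23, 2020 + 36 = Apr 28, 2020; Apr 14, 2020 falls inside that range.
(2) due by Apr 14, 2020 + 15 days = Apr 29, 2020; Apr 28, 2020 is within that limit.
(3) due by Apr 28, 2020 + 8 days = May 6, 2020; May 1, 2020 is within that limit.
(4) due by May 24, 2020 + 63 days = Jul 26, 2020; Jul 31, 2020 misses that deadline by 5 days.
That is the first point of non-compliance.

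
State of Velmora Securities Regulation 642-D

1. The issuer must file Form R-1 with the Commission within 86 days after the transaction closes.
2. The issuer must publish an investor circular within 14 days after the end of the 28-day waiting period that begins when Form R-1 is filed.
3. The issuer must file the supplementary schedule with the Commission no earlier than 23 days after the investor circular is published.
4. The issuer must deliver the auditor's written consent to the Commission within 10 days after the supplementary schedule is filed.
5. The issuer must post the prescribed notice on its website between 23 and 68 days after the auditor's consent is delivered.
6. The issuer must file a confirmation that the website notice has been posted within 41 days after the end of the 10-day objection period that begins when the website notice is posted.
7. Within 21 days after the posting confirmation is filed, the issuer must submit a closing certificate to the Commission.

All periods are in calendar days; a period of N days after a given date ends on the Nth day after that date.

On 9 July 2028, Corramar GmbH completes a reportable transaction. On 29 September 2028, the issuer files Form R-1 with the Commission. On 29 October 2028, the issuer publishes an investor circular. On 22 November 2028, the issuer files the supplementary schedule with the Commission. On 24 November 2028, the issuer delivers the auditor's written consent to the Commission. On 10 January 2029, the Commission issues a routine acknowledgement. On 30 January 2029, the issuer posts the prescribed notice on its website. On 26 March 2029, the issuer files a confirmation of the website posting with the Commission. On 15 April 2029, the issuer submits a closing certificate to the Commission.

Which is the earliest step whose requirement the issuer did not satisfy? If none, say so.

(1) due by 9 July 2028 + 86 days = 3 October 2028; completed 29 September 2028, before the deadline.
(2) due by 27 October 2028 + 14 days = 10 November 2028; completed 29 October 2028, before the deadline.
(3) permitted from 29 October 2028 + 23 days = 21 November 2028 onward; done 22 November 2028, after the minimum wait.
(4) due by 22 November 2028 + 10 days = 2 December 2028; done 24 November 2028 — timely.
(5) the permitted window runs from 24 November 2028 + 23 = 17 December 2028 to 24 November 2028 + 68 = 31 January 2029; done 30 January 2029, which is between those dates.
(6) due by 9 February 2029 + 41 days = 22 March 2029; not done until 26 March 2029, 4 days after the deadline.
Later steps need not be reached.

Step 6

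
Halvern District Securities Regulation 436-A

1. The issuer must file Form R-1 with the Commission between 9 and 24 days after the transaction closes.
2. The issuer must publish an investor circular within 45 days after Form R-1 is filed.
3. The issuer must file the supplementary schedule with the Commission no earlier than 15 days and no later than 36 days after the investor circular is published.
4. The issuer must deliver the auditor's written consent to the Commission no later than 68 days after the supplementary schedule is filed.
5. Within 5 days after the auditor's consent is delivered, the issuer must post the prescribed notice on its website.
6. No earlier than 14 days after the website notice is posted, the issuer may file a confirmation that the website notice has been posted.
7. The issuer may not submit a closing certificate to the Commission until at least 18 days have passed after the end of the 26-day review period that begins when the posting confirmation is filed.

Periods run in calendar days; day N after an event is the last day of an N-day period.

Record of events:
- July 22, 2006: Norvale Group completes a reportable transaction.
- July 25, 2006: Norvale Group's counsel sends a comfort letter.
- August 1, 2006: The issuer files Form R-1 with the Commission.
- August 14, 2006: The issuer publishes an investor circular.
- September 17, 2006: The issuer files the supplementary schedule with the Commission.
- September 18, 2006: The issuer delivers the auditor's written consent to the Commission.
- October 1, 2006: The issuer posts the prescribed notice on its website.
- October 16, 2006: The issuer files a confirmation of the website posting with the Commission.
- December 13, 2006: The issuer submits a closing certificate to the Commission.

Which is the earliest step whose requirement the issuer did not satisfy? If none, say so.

Step 5

(1) the permitted window runs from July 22, 2006 + 9 = July 31, 2006 to July 22, 2006 + 24 = August 15, 2006; done August 1, 2006 — within the window.
(2) due by August 1, 2006 + 45 days = September 15, 2006; completed August 14, 2006, before the deadline.
(3) the permitted window runs from August 14, 2006 + 15 = August 29, 2006 to August 14, 2006 + 36 = September 19, 2006; done September 17, 2006 — within the window.
(4) due by September 17, 2006 + 68 days = November 24, 2006; done September 18, 2006 — timely.
(5) due by September 18, 2006 + 5 days = September 23, 2006; done October 1, 2006 — 8 days late.
That is the first point of non-compliance.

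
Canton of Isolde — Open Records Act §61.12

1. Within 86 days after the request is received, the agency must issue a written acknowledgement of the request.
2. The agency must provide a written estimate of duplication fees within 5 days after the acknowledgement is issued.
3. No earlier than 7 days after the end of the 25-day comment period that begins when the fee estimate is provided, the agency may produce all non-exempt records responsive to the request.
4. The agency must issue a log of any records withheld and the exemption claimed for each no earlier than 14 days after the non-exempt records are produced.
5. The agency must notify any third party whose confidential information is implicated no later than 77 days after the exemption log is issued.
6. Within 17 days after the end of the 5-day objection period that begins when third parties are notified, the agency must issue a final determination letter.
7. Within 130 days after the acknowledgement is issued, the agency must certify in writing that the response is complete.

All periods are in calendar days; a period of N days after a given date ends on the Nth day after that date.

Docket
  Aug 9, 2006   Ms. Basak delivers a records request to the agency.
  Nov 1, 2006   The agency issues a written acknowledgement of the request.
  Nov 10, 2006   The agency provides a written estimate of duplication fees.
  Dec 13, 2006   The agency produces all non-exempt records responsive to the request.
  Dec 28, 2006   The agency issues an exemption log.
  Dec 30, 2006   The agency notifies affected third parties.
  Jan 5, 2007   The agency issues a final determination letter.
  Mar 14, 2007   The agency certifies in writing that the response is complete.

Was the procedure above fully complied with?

No

Step 1: 86 days after Aug 9, 2006 (when the request is received) is Nov 3, 2006; completed Nov 1, 2006, before the deadline.
Step 2: 5 days after Nov 1, 2006 (when the acknowledgement is issued) is Nov 6, 2006; Nov 10, 2006 misses that deadline by 4 days.
The analysis stops there.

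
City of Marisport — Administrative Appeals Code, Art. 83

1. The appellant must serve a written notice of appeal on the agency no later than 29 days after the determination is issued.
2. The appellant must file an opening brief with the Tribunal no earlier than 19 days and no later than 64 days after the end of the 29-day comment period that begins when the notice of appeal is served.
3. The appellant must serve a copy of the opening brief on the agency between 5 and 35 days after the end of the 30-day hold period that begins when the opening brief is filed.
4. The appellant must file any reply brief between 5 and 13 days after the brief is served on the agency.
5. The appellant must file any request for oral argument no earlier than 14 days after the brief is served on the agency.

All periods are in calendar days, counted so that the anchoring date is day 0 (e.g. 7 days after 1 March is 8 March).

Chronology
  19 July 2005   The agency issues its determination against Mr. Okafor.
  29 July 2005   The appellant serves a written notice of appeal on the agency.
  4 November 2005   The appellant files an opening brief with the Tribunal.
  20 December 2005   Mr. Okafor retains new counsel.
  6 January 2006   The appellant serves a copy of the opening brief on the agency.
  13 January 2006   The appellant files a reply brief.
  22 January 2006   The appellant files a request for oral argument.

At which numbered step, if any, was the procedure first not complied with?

Step 2

Step 1: 29 days after 19 July 2005 (when the determination is issued) is 17 August 2005; done 29 July 2005 — timely.
Step 2: the window is 19–64 days after 27 August 2005 (end of the 29-day comment period, which began when the notice of appeal is served on 29 July 2005), so 15 September 2005 through 30 October 2005; done 4 November 2005 — 5 days after the window closed.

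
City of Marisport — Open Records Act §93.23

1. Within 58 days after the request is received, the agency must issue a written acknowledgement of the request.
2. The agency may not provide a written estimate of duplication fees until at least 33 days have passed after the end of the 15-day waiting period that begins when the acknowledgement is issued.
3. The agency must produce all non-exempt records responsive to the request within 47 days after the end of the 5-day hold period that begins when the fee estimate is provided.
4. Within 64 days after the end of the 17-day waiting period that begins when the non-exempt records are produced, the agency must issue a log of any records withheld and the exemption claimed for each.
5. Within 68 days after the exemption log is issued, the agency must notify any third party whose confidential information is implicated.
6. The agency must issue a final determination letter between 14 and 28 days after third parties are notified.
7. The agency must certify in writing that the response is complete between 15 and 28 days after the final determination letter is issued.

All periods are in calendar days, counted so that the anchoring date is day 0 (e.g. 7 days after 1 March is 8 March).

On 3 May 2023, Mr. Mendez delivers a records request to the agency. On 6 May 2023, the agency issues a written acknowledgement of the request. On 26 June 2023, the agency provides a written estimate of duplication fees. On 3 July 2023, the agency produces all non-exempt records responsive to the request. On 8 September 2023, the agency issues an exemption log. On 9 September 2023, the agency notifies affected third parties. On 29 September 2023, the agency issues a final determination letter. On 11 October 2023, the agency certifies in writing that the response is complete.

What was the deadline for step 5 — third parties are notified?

Step 5 runs from 8 September 2023, when the exemption log is issued. 68 days after 8 September 2023 is 15 November 2023.

15 November 2023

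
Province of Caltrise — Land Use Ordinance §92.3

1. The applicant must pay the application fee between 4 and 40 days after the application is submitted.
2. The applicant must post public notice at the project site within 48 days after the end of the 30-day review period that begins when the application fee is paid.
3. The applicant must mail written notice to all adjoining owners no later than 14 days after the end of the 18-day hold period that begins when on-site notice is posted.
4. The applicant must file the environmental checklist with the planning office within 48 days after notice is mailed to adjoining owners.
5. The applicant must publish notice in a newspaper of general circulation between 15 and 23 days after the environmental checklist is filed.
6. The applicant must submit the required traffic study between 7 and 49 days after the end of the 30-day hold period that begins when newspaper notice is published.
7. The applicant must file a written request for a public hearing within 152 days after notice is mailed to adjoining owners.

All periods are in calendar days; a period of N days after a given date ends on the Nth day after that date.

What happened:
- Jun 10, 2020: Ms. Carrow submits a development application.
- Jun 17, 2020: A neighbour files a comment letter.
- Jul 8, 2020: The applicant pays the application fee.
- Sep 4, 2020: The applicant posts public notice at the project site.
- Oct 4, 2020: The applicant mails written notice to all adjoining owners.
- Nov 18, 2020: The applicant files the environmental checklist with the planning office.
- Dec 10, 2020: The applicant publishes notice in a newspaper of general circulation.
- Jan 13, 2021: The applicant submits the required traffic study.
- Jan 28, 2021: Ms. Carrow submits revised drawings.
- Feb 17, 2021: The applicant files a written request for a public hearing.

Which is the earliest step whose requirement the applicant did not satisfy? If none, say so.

(1) the permitted window runs from Jun 10, 2020 + 4 = Jun 14, 2020 to Jun 10, 2020 + 40 = Jul 20, 2020; Jul 8, 2020 falls inside that range.
(2) due by Aug 7, 2020 + 48 days = Sep 24, 2020; Sep 4, 2020 is within that limit.
(3) due by Sep 22, 2020 + 14 days = Oct 6, 2020; Oct 4, 2020 is within that limit.
(4) due by Oct 4, 2020 + 48 days = Nov 21, 2020; Nov 18, 2020 is within that limit.
(5) the permitted window runs from Nov 18, 2020 + 15 = Dec 3, 2020 to Nov 18, 2020 + 23 = Dec 11, 2020; done Dec 10, 2020 — within the window.
(6) the permitted window runs from Jan 9, 2021 + 7 = Jan 16, 2021 to Jan 9, 2021 + 49 = Feb 27, 2021; Jan 13, 2021 is 3 days too early.

Step 6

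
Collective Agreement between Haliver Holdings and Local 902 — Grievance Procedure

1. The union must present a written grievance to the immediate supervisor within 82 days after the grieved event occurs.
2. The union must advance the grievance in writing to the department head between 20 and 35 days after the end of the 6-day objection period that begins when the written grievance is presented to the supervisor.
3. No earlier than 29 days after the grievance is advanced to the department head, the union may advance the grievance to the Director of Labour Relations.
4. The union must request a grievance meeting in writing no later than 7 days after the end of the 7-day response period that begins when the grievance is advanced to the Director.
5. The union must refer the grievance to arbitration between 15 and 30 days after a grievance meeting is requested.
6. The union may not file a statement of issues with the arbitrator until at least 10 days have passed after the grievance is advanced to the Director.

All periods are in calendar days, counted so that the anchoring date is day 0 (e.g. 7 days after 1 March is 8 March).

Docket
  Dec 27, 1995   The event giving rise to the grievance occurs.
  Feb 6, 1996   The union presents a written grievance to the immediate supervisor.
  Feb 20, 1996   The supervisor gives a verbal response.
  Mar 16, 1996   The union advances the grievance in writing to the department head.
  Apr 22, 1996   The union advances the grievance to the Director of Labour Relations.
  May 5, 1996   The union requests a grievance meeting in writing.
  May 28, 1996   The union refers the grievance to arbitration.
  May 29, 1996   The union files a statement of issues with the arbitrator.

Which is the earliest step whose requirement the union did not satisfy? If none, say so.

(1) due by Dec 27, 1995 + 82 days = Mar 18, 1996; Feb 6, 1996 is within that limit.
(2) the permitted window runs from Feb 12, 1996 + 20 = Mar 3, 1996 to Feb 12, 1996 + 35 = Mar 18, 1996; done Mar 16, 1996, which is between those dates.
(3) permitted from Mar 16, 1996 + 29 days = Apr 14, 1996 onward; done Apr 22, 1996, after the minimum wait.
(4) due by Apr 29, 1996 + 7 days = May 6, 1996; May 5, 1996 is within that limit.
(5) the permitted window runs from May 5, 1996 + 15 = May 20, 1996 to May 5, 1996 + 30 = Jun 4, 1996; May 28, 1996 falls inside that range.
(6) permitted from Apr 22, 1996 + 10 days = May 2, 1996 onward; done May 29, 1996 — permitted.

None — every step was satisfied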